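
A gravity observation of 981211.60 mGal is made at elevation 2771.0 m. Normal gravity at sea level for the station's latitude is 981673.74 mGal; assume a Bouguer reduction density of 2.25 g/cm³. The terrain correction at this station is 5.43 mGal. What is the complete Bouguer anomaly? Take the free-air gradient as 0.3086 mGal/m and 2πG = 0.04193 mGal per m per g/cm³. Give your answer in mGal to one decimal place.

Free-air correction = 0.3086 × 2771.0 = 855.13 mGal
Free-air anomaly = 981211.60 − 981673.74 + (855.13) = 392.99 mGal
Bouguer slab correction = 0.04193 × 2.25 × 2771.0 = 261.42 mGal
Simple Bouguer anomaly = 392.99 − (261.42) = 131.57 mGal
Complete Bouguer anomaly = 131.57 + 5.43 = 137.00 mGal

137.0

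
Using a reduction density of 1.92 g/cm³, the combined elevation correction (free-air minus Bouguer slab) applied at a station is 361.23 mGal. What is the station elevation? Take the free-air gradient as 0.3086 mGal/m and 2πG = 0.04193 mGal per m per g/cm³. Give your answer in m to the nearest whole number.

1584

Combined gradient = 0.3086 − 0.04193 × 1.92 = 0.2280944 mGal/m
h = 361.23 / 0.2280944 = 1583.69 m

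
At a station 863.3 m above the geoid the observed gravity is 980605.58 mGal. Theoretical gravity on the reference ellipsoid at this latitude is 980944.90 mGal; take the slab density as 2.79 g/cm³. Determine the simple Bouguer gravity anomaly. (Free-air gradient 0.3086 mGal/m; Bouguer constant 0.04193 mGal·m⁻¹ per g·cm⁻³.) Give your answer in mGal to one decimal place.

Free-air correction = 0.3086 × 863.3 = 266.41 mGal
Free-air anomaly = 980605.58 − 980944.90 + (266.41) = -72.91 mGal
Bouguer slab correction = 0.04193 × 2.79 × 863.3 = 100.99 mGal
Simple Bouguer anomaly = -72.91 − (100.99) = -173.90 mGal

-173.9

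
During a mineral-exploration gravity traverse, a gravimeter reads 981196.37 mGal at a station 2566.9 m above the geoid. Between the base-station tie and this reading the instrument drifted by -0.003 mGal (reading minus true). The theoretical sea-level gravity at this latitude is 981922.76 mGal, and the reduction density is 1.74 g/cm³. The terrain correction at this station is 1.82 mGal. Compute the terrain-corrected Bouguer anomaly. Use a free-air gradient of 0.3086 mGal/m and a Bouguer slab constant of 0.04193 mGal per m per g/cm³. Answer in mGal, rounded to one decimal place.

-119.7

Drift-corrected reading = 981196.37 − (-0.003) = 981196.373 mGal
Free-air correction = 0.3086 × 2566.9 = 792.15 mGal
Free-air anomaly = 981196.373 − 981922.76 + (792.15) = 65.763 mGal
Bouguer slab correction = 0.04193 × 1.74 × 2566.9 = 187.28 mGal
Simple Bouguer anomaly = 65.763 − (187.28) = -121.517 mGal
Complete Bouguer anomaly = -121.517 + 1.82 = -119.697 mGal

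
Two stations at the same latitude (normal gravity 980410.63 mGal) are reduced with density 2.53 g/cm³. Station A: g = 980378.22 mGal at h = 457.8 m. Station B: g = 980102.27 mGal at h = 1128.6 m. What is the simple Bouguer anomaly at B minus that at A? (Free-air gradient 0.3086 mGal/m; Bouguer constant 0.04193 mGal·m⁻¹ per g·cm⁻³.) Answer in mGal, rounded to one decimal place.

Δg_SB(A) = 980378.22 − 980410.63 + 0.3086×457.8 − 0.04193×2.53×457.8 = 60.30 mGal
Δg_SB(B) = 980102.27 − 980410.63 + 0.3086×1128.6 − 0.04193×2.53×1128.6 = -79.80 mGal
Difference = -79.80 − (60.30) = -140.10 mGal

-140.1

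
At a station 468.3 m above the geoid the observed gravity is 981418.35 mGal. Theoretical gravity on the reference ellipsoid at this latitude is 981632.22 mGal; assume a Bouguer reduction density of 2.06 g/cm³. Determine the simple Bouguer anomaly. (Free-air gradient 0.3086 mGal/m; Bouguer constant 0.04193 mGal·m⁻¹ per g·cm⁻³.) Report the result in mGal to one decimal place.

-109.8

Free-air correction = 0.3086 × 468.3 = 144.52 mGal
Free-air anomaly = 981418.35 − 981632.22 + (144.52) = -69.35 mGal
Bouguer slab correction = 0.04193 × 2.06 × 468.3 = 40.45 mGal
Simple Bouguer anomaly = -69.35 − (40.45) = -109.80 mGal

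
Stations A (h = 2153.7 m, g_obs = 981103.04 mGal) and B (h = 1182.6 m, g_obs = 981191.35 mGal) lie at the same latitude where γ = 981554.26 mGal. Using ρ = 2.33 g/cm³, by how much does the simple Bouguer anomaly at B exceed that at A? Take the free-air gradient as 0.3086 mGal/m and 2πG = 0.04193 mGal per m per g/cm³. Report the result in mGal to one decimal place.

Δg_SB(A) = 981103.04 − 981554.26 + 0.3086×2153.7 − 0.04193×2.33×2153.7 = 3.00 mGal
Δg_SB(B) = 981191.35 − 981554.26 + 0.3086×1182.6 − 0.04193×2.33×1182.6 = -113.50 mGal
Difference = -113.50 − (3.00) = -116.50 mGal

-116.5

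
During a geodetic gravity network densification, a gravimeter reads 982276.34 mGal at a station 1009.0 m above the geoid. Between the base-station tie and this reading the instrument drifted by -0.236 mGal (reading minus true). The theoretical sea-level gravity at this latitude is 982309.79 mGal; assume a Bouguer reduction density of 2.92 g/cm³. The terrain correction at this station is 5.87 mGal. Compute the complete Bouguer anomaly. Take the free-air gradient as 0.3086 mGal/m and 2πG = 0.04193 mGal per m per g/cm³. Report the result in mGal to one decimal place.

Drift-corrected reading = 982276.34 − (-0.236) = 982276.576 mGal
Free-air correction = 0.3086 × 1009.0 = 311.38 mGal
Free-air anomaly = 982276.576 − 982309.79 + (311.38) = 278.166 mGal
Bouguer slab correction = 0.04193 × 2.92 × 1009.0 = 123.54 mGal
Simple Bouguer anomaly = 278.166 − (123.54) = 154.626 mGal
Complete Bouguer anomaly = 154.626 + 5.87 = 160.496 mGal

160.5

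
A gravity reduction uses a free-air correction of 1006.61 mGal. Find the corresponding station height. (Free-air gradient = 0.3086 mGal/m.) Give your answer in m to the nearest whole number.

3262

h = 1006.61 / 0.3086 = 3261.86 m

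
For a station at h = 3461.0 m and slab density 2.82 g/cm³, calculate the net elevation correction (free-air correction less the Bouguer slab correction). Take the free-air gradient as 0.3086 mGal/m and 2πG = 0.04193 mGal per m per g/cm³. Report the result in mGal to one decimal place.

Combined gradient = 0.3086 − 0.04193 × 2.82 = 0.1903574 mGal/m
Combined elevation correction = 0.1903574 × 3461.0 = 658.8 mGal

658.8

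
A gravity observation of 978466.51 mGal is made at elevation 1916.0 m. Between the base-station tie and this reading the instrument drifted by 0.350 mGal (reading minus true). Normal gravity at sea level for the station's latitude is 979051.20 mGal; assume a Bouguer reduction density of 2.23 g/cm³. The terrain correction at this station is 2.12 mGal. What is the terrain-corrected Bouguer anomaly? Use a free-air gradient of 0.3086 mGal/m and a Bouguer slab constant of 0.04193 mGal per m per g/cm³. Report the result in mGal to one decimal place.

-170.8

Drift-corrected reading = 978466.51 − (0.350) = 978466.160 mGal
Free-air correction = 0.3086 × 1916.0 = 591.28 mGal
Free-air anomaly = 978466.160 − 979051.20 + (591.28) = 6.240 mGal
Bouguer slab correction = 0.04193 × 2.23 × 1916.0 = 179.15 mGal
Simple Bouguer anomaly = 6.240 − (179.15) = -172.910 mGal
Complete Bouguer anomaly = -172.910 + 2.12 = -170.790 mGal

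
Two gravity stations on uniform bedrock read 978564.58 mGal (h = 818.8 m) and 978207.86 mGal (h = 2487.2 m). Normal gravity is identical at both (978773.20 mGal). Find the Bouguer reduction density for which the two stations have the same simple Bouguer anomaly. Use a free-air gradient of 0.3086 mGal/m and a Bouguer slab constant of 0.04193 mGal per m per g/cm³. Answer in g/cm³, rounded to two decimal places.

2.26

Δg_obs = 978207.86 − 978564.58 = -356.72 mGal over Δh = 2487.2 − 818.8 = 1668.4 m
Equal Bouguer anomalies ⇒ Δg_obs + (0.3086 − 0.04193ρ)·Δh = 0
0.3086 − 0.04193ρ = −Δg_obs/Δh = 0.21381
ρ = (0.3086 − 0.21381) / 0.04193 = 2.26 g/cm³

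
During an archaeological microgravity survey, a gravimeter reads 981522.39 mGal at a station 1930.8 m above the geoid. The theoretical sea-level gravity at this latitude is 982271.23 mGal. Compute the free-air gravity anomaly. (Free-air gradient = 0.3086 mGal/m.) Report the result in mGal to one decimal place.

Free-air correction = 0.3086 × 1930.8 = 595.84 mGal
Free-air anomaly = 981522.39 − 982271.23 + (595.84) = -153.00 mGal

-153.0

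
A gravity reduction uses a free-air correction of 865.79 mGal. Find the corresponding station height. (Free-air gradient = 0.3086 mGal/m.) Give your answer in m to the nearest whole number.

2806

h = 865.79 / 0.3086 = 2805.54 m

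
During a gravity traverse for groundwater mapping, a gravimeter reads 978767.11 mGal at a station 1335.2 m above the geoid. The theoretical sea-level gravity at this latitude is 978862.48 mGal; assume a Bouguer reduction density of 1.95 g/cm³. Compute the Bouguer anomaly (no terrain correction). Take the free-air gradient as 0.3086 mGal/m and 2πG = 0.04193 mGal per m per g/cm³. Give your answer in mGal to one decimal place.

Free-air correction = 0.3086 × 1335.2 = 412.04 mGal
Free-air anomaly = 978767.11 − 978862.48 + (412.04) = 316.67 mGal
Bouguer slab correction = 0.04193 × 1.95 × 1335.2 = 109.17 mGal
Simple Bouguer anomaly = 316.67 − (109.17) = 207.50 mGal

207.5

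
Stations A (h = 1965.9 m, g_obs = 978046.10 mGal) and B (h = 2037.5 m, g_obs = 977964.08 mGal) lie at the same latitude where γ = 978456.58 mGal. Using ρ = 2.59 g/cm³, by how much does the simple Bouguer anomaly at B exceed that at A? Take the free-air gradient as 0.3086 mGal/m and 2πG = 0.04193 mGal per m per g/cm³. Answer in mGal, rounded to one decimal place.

Δg_SB(A) = 978046.10 − 978456.58 + 0.3086×1965.9 − 0.04193×2.59×1965.9 = -17.30 mGal
Δg_SB(B) = 977964.08 − 978456.58 + 0.3086×2037.5 − 0.04193×2.59×2037.5 = -85.00 mGal
Difference = -85.00 − (-17.30) = -67.70 mGal

-67.7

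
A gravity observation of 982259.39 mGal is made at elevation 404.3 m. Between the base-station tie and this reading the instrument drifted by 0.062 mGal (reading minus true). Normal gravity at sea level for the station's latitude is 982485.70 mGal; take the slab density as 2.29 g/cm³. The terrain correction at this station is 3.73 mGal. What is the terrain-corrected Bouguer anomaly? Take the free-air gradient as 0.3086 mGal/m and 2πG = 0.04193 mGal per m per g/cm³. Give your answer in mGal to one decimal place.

-136.7

Drift-corrected reading = 982259.39 − (0.062) = 982259.328 mGal
Free-air correction = 0.3086 × 404.3 = 124.77 mGal
Free-air anomaly = 982259.328 − 982485.70 + (124.77) = -101.602 mGal
Bouguer slab correction = 0.04193 × 2.29 × 404.3 = 38.82 mGal
Simple Bouguer anomaly = -101.602 − (38.82) = -140.422 mGal
Complete Bouguer anomaly = -140.422 + 3.73 = -136.692 mGal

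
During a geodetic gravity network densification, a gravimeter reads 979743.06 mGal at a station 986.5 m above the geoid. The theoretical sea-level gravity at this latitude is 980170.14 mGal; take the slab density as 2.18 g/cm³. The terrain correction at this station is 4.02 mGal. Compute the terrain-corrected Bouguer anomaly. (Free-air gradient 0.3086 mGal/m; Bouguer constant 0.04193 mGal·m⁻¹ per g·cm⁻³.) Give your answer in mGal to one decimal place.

Free-air correction = 0.3086 × 986.5 = 304.43 mGal
Free-air anomaly = 979743.06 − 980170.14 + (304.43) = -122.65 mGal
Bouguer slab correction = 0.04193 × 2.18 × 986.5 = 90.17 mGal
Simple Bouguer anomaly = -122.65 − (90.17) = -212.82 mGal
Complete Bouguer anomaly = -212.82 + 4.02 = -208.80 mGal

-208.8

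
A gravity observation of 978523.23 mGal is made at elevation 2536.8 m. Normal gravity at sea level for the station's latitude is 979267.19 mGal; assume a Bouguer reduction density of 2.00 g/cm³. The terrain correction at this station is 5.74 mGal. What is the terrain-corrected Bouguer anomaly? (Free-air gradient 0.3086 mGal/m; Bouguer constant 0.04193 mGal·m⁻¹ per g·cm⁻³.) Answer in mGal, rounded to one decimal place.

-168.1

Free-air correction = 0.3086 × 2536.8 = 782.86 mGal
Free-air anomaly = 978523.23 − 979267.19 + (782.86) = 38.90 mGal
Bouguer slab correction = 0.04193 × 2.00 × 2536.8 = 212.74 mGal
Simple Bouguer anomaly = 38.90 − (212.74) = -173.84 mGal
Complete Bouguer anomaly = -173.84 + 5.74 = -168.10 mGal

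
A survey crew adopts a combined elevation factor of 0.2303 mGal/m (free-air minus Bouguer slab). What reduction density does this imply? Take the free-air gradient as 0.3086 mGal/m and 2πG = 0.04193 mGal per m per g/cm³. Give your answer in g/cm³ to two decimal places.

0.2303 = 0.3086 − 0.04193 × ρ
ρ = (0.3086 − 0.2303) / 0.04193 = 1.87 g/cm³

1.87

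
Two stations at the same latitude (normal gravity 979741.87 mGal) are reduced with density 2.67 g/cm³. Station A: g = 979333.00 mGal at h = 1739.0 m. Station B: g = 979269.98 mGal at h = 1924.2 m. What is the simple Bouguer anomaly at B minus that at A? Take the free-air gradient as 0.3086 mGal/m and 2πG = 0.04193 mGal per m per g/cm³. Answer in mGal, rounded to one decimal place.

-26.6

Δg_SB(A) = 979333.00 − 979741.87 + 0.3086×1739.0 − 0.04193×2.67×1739.0 = -66.90 mGal
Δg_SB(B) = 979269.98 − 979741.87 + 0.3086×1924.2 − 0.04193×2.67×1924.2 = -93.50 mGal
Difference = -93.50 − (-66.90) = -26.60 mGal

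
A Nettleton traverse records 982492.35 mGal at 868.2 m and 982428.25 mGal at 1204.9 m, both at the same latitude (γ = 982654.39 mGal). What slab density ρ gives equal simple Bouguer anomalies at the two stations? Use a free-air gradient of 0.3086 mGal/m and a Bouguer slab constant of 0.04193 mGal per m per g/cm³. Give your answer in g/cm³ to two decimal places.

Δg_obs = 982428.25 − 982492.35 = -64.10 mGal over Δh = 1204.9 − 868.2 = 336.7 m
Equal Bouguer anomalies ⇒ Δg_obs + (0.3086 − 0.04193ρ)·Δh = 0
0.3086 − 0.04193ρ = −Δg_obs/Δh = 0.19038
ρ = (0.3086 − 0.19038) / 0.04193 = 2.82 g/cm³

2.82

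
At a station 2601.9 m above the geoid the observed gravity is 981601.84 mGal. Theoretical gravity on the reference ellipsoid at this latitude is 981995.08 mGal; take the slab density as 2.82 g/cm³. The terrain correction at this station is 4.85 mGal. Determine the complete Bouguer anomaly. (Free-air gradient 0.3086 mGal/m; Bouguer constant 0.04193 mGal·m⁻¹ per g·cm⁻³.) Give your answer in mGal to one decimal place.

106.9

Free-air correction = 0.3086 × 2601.9 = 802.95 mGal
Free-air anomaly = 981601.84 − 981995.08 + (802.95) = 409.71 mGal
Bouguer slab correction = 0.04193 × 2.82 × 2601.9 = 307.66 mGal
Simple Bouguer anomaly = 409.71 − (307.66) = 102.05 mGal
Complete Bouguer anomaly = 102.05 + 4.85 = 106.90 mGal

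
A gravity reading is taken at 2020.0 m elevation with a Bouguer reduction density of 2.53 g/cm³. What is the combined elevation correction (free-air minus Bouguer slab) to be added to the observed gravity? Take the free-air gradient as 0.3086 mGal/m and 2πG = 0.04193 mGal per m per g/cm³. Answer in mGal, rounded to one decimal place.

409.1

Combined gradient = 0.3086 − 0.04193 × 2.53 = 0.2025171 mGal/m
Combined elevation correction = 0.2025171 × 2020.0 = 409.1 mGal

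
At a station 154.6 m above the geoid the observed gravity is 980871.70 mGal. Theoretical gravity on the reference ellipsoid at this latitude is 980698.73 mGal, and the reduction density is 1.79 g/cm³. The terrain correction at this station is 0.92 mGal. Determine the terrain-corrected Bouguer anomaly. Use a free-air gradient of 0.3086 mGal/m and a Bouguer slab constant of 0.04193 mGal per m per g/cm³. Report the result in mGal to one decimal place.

210.0

Free-air correction = 0.3086 × 154.6 = 47.71 mGal
Free-air anomaly = 980871.70 − 980698.73 + (47.71) = 220.68 mGal
Bouguer slab correction = 0.04193 × 1.79 × 154.6 = 11.60 mGal
Simple Bouguer anomaly = 220.68 − (11.60) = 209.08 mGal
Complete Bouguer anomaly = 209.08 + 0.92 = 210.00 mGal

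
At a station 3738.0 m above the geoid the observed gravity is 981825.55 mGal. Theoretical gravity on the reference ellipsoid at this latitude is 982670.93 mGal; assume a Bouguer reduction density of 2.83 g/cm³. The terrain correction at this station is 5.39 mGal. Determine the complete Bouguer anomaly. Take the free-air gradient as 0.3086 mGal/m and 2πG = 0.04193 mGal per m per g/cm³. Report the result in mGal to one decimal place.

-130.0

Free-air correction = 0.3086 × 3738.0 = 1153.55 mGal
Free-air anomaly = 981825.55 − 982670.93 + (1153.55) = 308.17 mGal
Bouguer slab correction = 0.04193 × 2.83 × 3738.0 = 443.56 mGal
Simple Bouguer anomaly = 308.17 − (443.56) = -135.39 mGal
Complete Bouguer anomaly = -135.39 + 5.39 = -130.00 mGal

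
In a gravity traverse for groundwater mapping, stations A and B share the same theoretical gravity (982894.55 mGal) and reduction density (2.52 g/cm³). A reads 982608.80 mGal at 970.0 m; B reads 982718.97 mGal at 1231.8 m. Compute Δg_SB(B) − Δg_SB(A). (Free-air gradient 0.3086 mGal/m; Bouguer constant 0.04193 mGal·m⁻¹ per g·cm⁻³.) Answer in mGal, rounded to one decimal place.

Δg_SB(A) = 982608.80 − 982894.55 + 0.3086×970.0 − 0.04193×2.52×970.0 = -88.90 mGal
Δg_SB(B) = 982718.97 − 982894.55 + 0.3086×1231.8 − 0.04193×2.52×1231.8 = 74.40 mGal
Difference = 74.40 − (-88.90) = 163.30 mGal

163.3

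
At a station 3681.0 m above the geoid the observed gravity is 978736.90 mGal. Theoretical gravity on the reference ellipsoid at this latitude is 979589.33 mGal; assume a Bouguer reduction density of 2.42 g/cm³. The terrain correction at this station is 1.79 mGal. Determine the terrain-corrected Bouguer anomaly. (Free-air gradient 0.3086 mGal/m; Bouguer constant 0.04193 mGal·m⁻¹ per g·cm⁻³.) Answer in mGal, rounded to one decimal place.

Free-air correction = 0.3086 × 3681.0 = 1135.96 mGal
Free-air anomaly = 978736.90 − 979589.33 + (1135.96) = 283.53 mGal
Bouguer slab correction = 0.04193 × 2.42 × 3681.0 = 373.51 mGal
Simple Bouguer anomaly = 283.53 − (373.51) = -89.98 mGal
Complete Bouguer anomaly = -89.98 + 1.79 = -88.19 mGal

-88.2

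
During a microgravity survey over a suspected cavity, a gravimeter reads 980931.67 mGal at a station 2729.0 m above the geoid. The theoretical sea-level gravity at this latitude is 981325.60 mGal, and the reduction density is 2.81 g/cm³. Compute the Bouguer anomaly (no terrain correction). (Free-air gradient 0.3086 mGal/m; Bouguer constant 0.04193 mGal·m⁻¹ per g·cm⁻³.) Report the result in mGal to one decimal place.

Free-air correction = 0.3086 × 2729.0 = 842.17 mGal
Free-air anomaly = 980931.67 − 981325.60 + (842.17) = 448.24 mGal
Bouguer slab correction = 0.04193 × 2.81 × 2729.0 = 321.54 mGal
Simple Bouguer anomaly = 448.24 − (321.54) = 126.70 mGal

126.7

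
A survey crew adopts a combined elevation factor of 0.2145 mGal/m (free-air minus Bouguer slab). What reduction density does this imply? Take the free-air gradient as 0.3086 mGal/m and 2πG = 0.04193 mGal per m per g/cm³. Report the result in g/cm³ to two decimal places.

2.24

0.2145 = 0.3086 − 0.04193 × ρ
ρ = (0.3086 − 0.2145) / 0.04193 = 2.24 g/cm³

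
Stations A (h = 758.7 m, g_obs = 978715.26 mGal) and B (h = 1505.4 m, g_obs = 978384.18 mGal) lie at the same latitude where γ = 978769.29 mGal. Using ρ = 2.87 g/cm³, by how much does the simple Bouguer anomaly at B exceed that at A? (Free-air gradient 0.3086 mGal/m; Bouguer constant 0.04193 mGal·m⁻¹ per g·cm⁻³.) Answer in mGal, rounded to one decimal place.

Δg_SB(A) = 978715.26 − 978769.29 + 0.3086×758.7 − 0.04193×2.87×758.7 = 88.80 mGal
Δg_SB(B) = 978384.18 − 978769.29 + 0.3086×1505.4 − 0.04193×2.87×1505.4 = -101.70 mGal
Difference = -101.70 − (88.80) = -190.50 mGal

-190.5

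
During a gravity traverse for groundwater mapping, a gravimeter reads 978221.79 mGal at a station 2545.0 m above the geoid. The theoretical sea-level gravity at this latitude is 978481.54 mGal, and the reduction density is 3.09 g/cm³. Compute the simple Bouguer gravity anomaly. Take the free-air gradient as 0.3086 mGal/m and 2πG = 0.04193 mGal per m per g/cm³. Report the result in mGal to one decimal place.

Free-air correction = 0.3086 × 2545.0 = 785.39 mGal
Free-air anomaly = 978221.79 − 978481.54 + (785.39) = 525.64 mGal
Bouguer slab correction = 0.04193 × 3.09 × 2545.0 = 329.74 mGal
Simple Bouguer anomaly = 525.64 − (329.74) = 195.90 mGal

195.9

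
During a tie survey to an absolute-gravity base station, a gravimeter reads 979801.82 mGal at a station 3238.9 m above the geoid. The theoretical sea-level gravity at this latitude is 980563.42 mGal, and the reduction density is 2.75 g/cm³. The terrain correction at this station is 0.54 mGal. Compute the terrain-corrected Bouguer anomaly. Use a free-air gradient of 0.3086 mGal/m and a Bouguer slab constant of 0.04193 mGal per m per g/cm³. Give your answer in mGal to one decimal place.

-135.0

Free-air correction = 0.3086 × 3238.9 = 999.52 mGal
Free-air anomaly = 979801.82 − 980563.42 + (999.52) = 237.92 mGal
Bouguer slab correction = 0.04193 × 2.75 × 3238.9 = 373.47 mGal
Simple Bouguer anomaly = 237.92 − (373.47) = -135.55 mGal
Complete Bouguer anomaly = -135.55 + 0.54 = -135.01 mGal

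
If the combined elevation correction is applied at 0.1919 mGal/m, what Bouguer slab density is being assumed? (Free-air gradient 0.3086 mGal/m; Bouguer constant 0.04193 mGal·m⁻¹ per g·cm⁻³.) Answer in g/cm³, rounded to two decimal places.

0.1919 = 0.3086 − 0.04193 × ρ
ρ = (0.3086 − 0.1919) / 0.04193 = 2.78 g/cm³

2.78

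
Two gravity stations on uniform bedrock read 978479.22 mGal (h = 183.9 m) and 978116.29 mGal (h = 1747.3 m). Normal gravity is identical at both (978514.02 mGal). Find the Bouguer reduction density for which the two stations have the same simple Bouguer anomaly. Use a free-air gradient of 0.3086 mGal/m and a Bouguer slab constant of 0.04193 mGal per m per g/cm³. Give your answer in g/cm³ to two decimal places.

1.82

Δg_obs = 978116.29 − 978479.22 = -362.93 mGal over Δh = 1747.3 − 183.9 = 1563.4 m
Equal Bouguer anomalies ⇒ Δg_obs + (0.3086 − 0.04193ρ)·Δh = 0
0.3086 − 0.04193ρ = −Δg_obs/Δh = 0.23214
ρ = (0.3086 − 0.23214) / 0.04193 = 1.82 g/cm³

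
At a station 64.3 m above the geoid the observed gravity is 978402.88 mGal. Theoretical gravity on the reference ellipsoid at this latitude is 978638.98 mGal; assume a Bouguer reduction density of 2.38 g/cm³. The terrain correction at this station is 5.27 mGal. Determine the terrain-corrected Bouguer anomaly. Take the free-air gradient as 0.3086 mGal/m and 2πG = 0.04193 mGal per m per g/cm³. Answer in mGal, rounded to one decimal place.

-217.4

Free-air correction = 0.3086 × 64.3 = 19.84 mGal
Free-air anomaly = 978402.88 − 978638.98 + (19.84) = -216.26 mGal
Bouguer slab correction = 0.04193 × 2.38 × 64.3 = 6.42 mGal
Simple Bouguer anomaly = -216.26 − (6.42) = -222.68 mGal
Complete Bouguer anomaly = -222.68 + 5.27 = -217.41 mGal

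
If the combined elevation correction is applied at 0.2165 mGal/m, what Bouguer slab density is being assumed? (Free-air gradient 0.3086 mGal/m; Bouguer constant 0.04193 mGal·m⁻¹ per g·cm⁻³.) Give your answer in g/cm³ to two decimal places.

0.2165 = 0.3086 − 0.04193 × ρ
ρ = (0.3086 − 0.2165) / 0.04193 = 2.20 g/cm³

2.20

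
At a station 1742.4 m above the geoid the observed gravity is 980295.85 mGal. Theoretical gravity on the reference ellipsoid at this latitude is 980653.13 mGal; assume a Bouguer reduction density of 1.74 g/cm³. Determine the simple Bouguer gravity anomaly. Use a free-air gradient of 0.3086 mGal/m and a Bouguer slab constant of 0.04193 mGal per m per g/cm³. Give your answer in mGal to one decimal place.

53.3

Free-air correction = 0.3086 × 1742.4 = 537.70 mGal
Free-air anomaly = 980295.85 − 980653.13 + (537.70) = 180.42 mGal
Bouguer slab correction = 0.04193 × 1.74 × 1742.4 = 127.12 mGal
Simple Bouguer anomaly = 180.42 − (127.12) = 53.30 mGal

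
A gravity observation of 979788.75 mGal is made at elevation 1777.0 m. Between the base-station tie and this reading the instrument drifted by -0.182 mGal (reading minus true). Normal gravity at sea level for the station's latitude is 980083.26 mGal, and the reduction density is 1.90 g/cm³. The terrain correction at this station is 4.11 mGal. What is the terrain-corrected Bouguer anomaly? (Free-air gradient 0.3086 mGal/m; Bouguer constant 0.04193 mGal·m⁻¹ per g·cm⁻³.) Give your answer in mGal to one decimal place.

116.6

Drift-corrected reading = 979788.75 − (-0.182) = 979788.932 mGal
Free-air correction = 0.3086 × 1777.0 = 548.38 mGal
Free-air anomaly = 979788.932 − 980083.26 + (548.38) = 254.052 mGal
Bouguer slab correction = 0.04193 × 1.90 × 1777.0 = 141.57 mGal
Simple Bouguer anomaly = 254.052 − (141.57) = 112.482 mGal
Complete Bouguer anomaly = 112.482 + 4.11 = 116.592 mGal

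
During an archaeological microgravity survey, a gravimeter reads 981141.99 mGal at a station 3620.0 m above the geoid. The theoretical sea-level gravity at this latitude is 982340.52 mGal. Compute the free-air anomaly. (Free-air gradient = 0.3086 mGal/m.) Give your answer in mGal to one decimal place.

-81.4

Free-air correction = 0.3086 × 3620.0 = 1117.13 mGal
Free-air anomaly = 981141.99 − 982340.52 + (1117.13) = -81.40 mGal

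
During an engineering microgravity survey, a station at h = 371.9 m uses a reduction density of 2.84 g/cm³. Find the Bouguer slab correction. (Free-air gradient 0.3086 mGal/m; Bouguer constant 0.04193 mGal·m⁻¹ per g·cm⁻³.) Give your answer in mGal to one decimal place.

Bouguer slab correction = 0.04193 × 2.84 × 371.9 = 44.3 mGal

44.3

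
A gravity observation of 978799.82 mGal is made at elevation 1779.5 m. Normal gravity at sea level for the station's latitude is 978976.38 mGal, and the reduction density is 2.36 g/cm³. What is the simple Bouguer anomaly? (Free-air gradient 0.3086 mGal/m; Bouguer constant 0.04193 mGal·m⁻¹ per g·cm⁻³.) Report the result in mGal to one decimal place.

196.5

Free-air correction = 0.3086 × 1779.5 = 549.15 mGal
Free-air anomaly = 978799.82 − 978976.38 + (549.15) = 372.59 mGal
Bouguer slab correction = 0.04193 × 2.36 × 1779.5 = 176.09 mGal
Simple Bouguer anomaly = 372.59 − (176.09) = 196.50 mGal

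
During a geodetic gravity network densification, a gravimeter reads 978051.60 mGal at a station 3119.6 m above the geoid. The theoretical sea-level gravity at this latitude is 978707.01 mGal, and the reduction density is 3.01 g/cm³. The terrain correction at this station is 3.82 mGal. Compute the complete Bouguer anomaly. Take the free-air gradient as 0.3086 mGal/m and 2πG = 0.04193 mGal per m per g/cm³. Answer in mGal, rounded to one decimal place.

-82.6

Free-air correction = 0.3086 × 3119.6 = 962.71 mGal
Free-air anomaly = 978051.60 − 978707.01 + (962.71) = 307.30 mGal
Bouguer slab correction = 0.04193 × 3.01 × 3119.6 = 393.72 mGal
Simple Bouguer anomaly = 307.30 − (393.72) = -86.42 mGal
Complete Bouguer anomaly = -86.42 + 3.82 = -82.60 mGal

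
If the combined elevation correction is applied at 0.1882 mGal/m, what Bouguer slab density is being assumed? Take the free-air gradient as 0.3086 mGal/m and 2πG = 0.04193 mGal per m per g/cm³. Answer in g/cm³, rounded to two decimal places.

2.87

0.1882 = 0.3086 − 0.04193 × ρ
ρ = (0.3086 − 0.1882) / 0.04193 = 2.87 g/cm³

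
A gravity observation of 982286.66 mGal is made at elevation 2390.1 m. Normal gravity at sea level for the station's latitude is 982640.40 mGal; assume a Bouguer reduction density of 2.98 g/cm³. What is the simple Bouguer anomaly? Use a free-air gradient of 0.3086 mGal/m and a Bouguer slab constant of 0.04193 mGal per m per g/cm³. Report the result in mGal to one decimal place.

85.2

Free-air correction = 0.3086 × 2390.1 = 737.58 mGal
Free-air anomaly = 982286.66 − 982640.40 + (737.58) = 383.84 mGal
Bouguer slab correction = 0.04193 × 2.98 × 2390.1 = 298.65 mGal
Simple Bouguer anomaly = 383.84 − (298.65) = 85.19 mGal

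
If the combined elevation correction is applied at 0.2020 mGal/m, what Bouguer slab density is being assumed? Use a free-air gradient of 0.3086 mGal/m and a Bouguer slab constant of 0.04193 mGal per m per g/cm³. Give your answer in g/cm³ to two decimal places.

2.54

0.2020 = 0.3086 − 0.04193 × ρ
ρ = (0.3086 − 0.2020) / 0.04193 = 2.54 g/cm³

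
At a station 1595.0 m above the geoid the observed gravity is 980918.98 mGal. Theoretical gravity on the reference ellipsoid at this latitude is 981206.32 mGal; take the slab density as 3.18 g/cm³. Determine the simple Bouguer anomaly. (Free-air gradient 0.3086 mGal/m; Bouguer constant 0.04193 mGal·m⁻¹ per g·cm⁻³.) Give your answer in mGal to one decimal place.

-7.8

Free-air correction = 0.3086 × 1595.0 = 492.22 mGal
Free-air anomaly = 980918.98 − 981206.32 + (492.22) = 204.88 mGal
Bouguer slab correction = 0.04193 × 3.18 × 1595.0 = 212.67 mGal
Simple Bouguer anomaly = 204.88 − (212.67) = -7.79 mGal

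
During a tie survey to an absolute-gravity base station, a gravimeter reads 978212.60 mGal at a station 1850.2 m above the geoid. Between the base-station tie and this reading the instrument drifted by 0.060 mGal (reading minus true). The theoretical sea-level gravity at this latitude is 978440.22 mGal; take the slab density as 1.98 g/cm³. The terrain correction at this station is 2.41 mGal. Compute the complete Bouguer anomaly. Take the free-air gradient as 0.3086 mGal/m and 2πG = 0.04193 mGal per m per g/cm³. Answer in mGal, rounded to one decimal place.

192.1

Drift-corrected reading = 978212.60 − (0.060) = 978212.540 mGal
Free-air correction = 0.3086 × 1850.2 = 570.97 mGal
Free-air anomaly = 978212.540 − 978440.22 + (570.97) = 343.290 mGal
Bouguer slab correction = 0.04193 × 1.98 × 1850.2 = 153.61 mGal
Simple Bouguer anomaly = 343.290 − (153.61) = 189.680 mGal
Complete Bouguer anomaly = 189.680 + 2.41 = 192.090 mGal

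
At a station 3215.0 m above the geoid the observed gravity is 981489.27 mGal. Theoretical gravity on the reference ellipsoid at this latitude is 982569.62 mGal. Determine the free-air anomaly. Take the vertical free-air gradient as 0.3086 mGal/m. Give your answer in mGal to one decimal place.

Free-air correction = 0.3086 × 3215.0 = 992.15 mGal
Free-air anomaly = 981489.27 − 982569.62 + (992.15) = -88.20 mGal

-88.2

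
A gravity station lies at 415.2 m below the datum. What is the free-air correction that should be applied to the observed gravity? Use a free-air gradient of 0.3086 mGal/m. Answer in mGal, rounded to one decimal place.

Free-air correction = 0.3086 × -415.2 = -128.1 mGal

-128.1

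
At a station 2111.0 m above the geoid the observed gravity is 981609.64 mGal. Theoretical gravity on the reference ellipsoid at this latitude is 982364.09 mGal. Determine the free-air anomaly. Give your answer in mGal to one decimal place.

Free-air correction = 0.3086 × 2111.0 = 651.45 mGal
Free-air anomaly = 981609.64 − 982364.09 + (651.45) = -103.00 mGal

-103.0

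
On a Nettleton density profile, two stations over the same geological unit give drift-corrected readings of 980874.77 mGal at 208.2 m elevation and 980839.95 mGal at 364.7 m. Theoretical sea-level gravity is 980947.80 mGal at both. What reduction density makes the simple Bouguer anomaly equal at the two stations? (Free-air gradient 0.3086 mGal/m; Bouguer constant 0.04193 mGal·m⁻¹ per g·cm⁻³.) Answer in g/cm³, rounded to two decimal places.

2.05

Δg_obs = 980839.95 − 980874.77 = -34.82 mGal over Δh = 364.7 − 208.2 = 156.5 m
Equal Bouguer anomalies ⇒ Δg_obs + (0.3086 − 0.04193ρ)·Δh = 0
0.3086 − 0.04193ρ = −Δg_obs/Δh = 0.22249
ρ = (0.3086 − 0.22249) / 0.04193 = 2.05 g/cm³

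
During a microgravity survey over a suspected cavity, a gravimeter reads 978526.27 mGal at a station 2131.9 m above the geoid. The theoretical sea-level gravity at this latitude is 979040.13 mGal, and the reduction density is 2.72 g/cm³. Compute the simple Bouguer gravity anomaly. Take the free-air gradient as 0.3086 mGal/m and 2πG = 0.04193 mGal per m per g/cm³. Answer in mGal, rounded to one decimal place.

-99.1

Free-air correction = 0.3086 × 2131.9 = 657.90 mGal
Free-air anomaly = 978526.27 − 979040.13 + (657.90) = 144.04 mGal
Bouguer slab correction = 0.04193 × 2.72 × 2131.9 = 243.14 mGal
Simple Bouguer anomaly = 144.04 − (243.14) = -99.10 mGal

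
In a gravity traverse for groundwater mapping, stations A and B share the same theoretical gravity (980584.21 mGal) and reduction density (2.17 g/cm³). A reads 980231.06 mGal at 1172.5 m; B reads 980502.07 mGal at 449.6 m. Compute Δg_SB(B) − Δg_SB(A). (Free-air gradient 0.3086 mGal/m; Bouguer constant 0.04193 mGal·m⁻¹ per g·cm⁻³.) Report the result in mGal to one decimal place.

113.7

Δg_SB(A) = 980231.06 − 980584.21 + 0.3086×1172.5 − 0.04193×2.17×1172.5 = -98.00 mGal
Δg_SB(B) = 980502.07 − 980584.21 + 0.3086×449.6 − 0.04193×2.17×449.6 = 15.70 mGal
Difference = 15.70 − (-98.00) = 113.70 mGal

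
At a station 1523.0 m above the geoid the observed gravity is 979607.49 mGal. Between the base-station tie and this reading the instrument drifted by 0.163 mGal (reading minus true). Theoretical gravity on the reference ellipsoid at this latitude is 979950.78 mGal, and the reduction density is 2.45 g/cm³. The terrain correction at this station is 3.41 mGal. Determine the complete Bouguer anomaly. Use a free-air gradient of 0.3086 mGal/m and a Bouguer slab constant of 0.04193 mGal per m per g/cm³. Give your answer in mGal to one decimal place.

-26.5

Drift-corrected reading = 979607.49 − (0.163) = 979607.327 mGal
Free-air correction = 0.3086 × 1523.0 = 470.00 mGal
Free-air anomaly = 979607.327 − 979950.78 + (470.00) = 126.547 mGal
Bouguer slab correction = 0.04193 × 2.45 × 1523.0 = 156.46 mGal
Simple Bouguer anomaly = 126.547 − (156.46) = -29.913 mGal
Complete Bouguer anomaly = -29.913 + 3.41 = -26.503 mGal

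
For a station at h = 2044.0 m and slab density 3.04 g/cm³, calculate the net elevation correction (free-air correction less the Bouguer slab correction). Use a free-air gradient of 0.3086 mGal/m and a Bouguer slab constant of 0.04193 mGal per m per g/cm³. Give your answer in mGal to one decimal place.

370.2

Combined gradient = 0.3086 − 0.04193 × 3.04 = 0.1811328 mGal/m
Combined elevation correction = 0.1811328 × 2044.0 = 370.2 mGal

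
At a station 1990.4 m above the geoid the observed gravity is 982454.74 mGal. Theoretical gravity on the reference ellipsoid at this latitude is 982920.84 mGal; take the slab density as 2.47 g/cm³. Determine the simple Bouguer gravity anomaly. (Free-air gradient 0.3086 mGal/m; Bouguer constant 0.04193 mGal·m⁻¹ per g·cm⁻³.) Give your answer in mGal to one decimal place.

-58.0

Free-air correction = 0.3086 × 1990.4 = 614.24 mGal
Free-air anomaly = 982454.74 − 982920.84 + (614.24) = 148.14 mGal
Bouguer slab correction = 0.04193 × 2.47 × 1990.4 = 206.14 mGal
Simple Bouguer anomaly = 148.14 − (206.14) = -58.00 mGal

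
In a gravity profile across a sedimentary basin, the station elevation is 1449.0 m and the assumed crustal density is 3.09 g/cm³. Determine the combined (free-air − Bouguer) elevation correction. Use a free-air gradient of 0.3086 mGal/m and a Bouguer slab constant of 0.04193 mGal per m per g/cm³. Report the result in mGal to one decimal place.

259.4

Combined gradient = 0.3086 − 0.04193 × 3.09 = 0.1790363 mGal/m
Combined elevation correction = 0.1790363 × 1449.0 = 259.4 mGal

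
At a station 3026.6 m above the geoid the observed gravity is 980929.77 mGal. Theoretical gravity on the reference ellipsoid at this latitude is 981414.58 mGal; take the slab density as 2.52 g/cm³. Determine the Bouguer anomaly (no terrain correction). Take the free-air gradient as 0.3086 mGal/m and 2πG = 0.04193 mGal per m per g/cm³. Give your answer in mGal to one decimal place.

Free-air correction = 0.3086 × 3026.6 = 934.01 mGal
Free-air anomaly = 980929.77 − 981414.58 + (934.01) = 449.20 mGal
Bouguer slab correction = 0.04193 × 2.52 × 3026.6 = 319.80 mGal
Simple Bouguer anomaly = 449.20 − (319.80) = 129.40 mGal

129.4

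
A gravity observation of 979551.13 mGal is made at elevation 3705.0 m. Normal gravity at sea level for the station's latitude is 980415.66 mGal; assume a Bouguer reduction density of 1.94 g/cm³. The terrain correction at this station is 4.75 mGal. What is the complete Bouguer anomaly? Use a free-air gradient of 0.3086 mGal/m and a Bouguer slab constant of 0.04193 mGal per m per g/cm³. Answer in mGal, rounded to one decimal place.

Free-air correction = 0.3086 × 3705.0 = 1143.36 mGal
Free-air anomaly = 979551.13 − 980415.66 + (1143.36) = 278.83 mGal
Bouguer slab correction = 0.04193 × 1.94 × 3705.0 = 301.38 mGal
Simple Bouguer anomaly = 278.83 − (301.38) = -22.55 mGal
Complete Bouguer anomaly = -22.55 + 4.75 = -17.80 mGal

-17.8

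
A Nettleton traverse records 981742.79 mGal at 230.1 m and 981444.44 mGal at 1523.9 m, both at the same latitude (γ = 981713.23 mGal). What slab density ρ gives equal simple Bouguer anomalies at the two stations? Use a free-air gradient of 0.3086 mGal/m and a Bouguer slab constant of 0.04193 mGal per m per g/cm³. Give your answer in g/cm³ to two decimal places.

Δg_obs = 981444.44 − 981742.79 = -298.35 mGal over Δh = 1523.9 − 230.1 = 1293.8 m
Equal Bouguer anomalies ⇒ Δg_obs + (0.3086 − 0.04193ρ)·Δh = 0
0.3086 − 0.04193ρ = −Δg_obs/Δh = 0.23060
ρ = (0.3086 − 0.23060) / 0.04193 = 1.86 g/cm³

1.86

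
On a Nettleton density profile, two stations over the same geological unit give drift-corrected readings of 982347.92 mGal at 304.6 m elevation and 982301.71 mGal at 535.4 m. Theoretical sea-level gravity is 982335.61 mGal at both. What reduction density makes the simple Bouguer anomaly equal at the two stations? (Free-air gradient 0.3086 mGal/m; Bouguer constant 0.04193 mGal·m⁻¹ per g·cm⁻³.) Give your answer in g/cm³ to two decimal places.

2.58

Δg_obs = 982301.71 − 982347.92 = -46.21 mGal over Δh = 535.4 − 304.6 = 230.8 m
Equal Bouguer anomalies ⇒ Δg_obs + (0.3086 − 0.04193ρ)·Δh = 0
0.3086 − 0.04193ρ = −Δg_obs/Δh = 0.20022
ρ = (0.3086 − 0.20022) / 0.04193 = 2.58 g/cm³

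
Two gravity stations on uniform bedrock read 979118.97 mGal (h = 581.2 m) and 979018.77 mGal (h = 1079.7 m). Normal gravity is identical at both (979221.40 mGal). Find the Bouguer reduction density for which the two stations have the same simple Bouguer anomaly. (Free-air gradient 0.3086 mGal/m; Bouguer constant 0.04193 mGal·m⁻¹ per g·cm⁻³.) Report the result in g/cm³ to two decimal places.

2.57

Δg_obs = 979018.77 − 979118.97 = -100.20 mGal over Δh = 1079.7 − 581.2 = 498.5 m
Equal Bouguer anomalies ⇒ Δg_obs + (0.3086 − 0.04193ρ)·Δh = 0
0.3086 − 0.04193ρ = −Δg_obs/Δh = 0.20100
ρ = (0.3086 − 0.20100) / 0.04193 = 2.57 g/cm³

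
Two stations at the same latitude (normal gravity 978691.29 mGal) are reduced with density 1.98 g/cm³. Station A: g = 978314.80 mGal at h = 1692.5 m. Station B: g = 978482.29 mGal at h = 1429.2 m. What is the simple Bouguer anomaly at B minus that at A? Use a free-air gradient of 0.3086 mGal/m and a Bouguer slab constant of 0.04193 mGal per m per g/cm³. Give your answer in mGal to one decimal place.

108.1

Δg_SB(A) = 978314.80 − 978691.29 + 0.3086×1692.5 − 0.04193×1.98×1692.5 = 5.30 mGal
Δg_SB(B) = 978482.29 − 978691.29 + 0.3086×1429.2 − 0.04193×1.98×1429.2 = 113.40 mGal
Difference = 113.40 − (5.30) = 108.10 mGal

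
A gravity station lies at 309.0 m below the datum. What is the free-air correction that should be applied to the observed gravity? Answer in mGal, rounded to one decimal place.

Free-air correction = 0.3086 × -309.0 = -95.4 mGal

-95.4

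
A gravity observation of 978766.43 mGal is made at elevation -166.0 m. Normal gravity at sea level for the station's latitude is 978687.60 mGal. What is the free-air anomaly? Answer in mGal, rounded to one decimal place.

Free-air correction = 0.3086 × -166.0 = -51.23 mGal
Free-air anomaly = 978766.43 − 978687.60 + (-51.23) = 27.60 mGal

27.6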